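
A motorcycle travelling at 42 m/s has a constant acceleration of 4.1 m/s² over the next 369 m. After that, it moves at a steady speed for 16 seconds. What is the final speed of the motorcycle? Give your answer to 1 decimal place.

Phase 1 (accelerating): v₀ = 42.0 m/s, a = 4.1 m/s².
v² = v₀² + 2aΔx = 42.0² + 2·4.1·369 = 4790 → v = 69.2 m/s
t = (v − v₀)/a = (69.2 − 42.0)/4.1 = 6.64 s

Phase 2 (constant speed): v₀ = 69.2 m/s, a = 0 m/s².
v = v₀ + at = 69.2 + (0)(16) = 69.2 m/s
Δx = v₀t + ½at² = 69.2·16 + 0.5·0·16² = 1110 m
Final speed = 69.2 m/s

69.2 m/s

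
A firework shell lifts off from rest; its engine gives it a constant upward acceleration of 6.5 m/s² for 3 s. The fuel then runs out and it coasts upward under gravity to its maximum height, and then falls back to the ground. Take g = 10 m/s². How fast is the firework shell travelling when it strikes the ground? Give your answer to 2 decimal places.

Phase 1 (powered ascent): v₀ = 0 m/s, a = 6.5 m/s².
v = v₀ + at = 0 + (6.5)(3) = 19.5 m/s
Δx = v₀t + ½at² = 0·3 + 0.5·6.5·3² = 29.2 m

Phase 2 (coasting upward): v₀ = 19.5 m/s, a = -10 m/s².
v = v₀ + at → t = (0 − 19.5) / -10 = 1.95 s
v² = v₀² + 2aΔx → Δx = (0² − 19.5²)/(2·-10) = 19.0 m

Phase 3 (free fall): v₀ = 0 m/s, a = -10 m/s².
Falls 48.3 m from rest: t = √(2·48.3/10) = 3.11 s; v = g·t = 31.1 m/s.
Impact speed = 31.1 m/s

31.07 m/s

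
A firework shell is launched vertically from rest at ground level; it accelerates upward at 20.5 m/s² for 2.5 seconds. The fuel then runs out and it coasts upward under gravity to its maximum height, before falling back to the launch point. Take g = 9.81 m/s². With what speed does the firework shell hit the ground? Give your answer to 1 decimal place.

Phase 1 (powered ascent): v₀ = 0 m/s, a = 20.5 m/s².
v = v₀ + at = 0 + (20.5)(2.5) = 51.2 m/s
Δx = v₀t + ½at² = 0·2.5 + 0.5·20.5·2.5² = 64.1 m

Phase 2 (coasting upward): v₀ = 51.2 m/s, a = -9.81 m/s².
v = v₀ + at → t = (0 − 51.2) / -9.81 = 5.22 s
v² = v₀² + 2aΔx → Δx = (0² − 51.2²)/(2·-9.81) = 134 m

Phase 3 (free fall): v₀ = 0 m/s, a = -9.81 m/s².
Falls 198 m from rest: t = √(2·198/9.81) = 6.35 s; v = g·t = 62.3 m/s.
Impact speed = 62.3 m/s

62.3 m/s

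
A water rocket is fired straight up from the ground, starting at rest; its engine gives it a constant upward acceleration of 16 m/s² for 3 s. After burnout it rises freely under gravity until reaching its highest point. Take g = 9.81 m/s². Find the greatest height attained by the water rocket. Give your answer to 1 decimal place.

Phase 1 (powered ascent): v₀ = 0 m/s, a = 16 m/s².
v = v₀ + at = 0 + (16)(3) = 48.0 m/s
Δx = v₀t + ½at² = 0·3 + 0.5·16·3² = 72.0 m

Phase 2 (coasting upward): v₀ = 48.0 m/s, a = -9.81 m/s².
v = v₀ + at → t = (0 − 48.0) / -9.81 = 4.89 s
v² = v₀² + 2aΔx → Δx = (0² − 48.0²)/(2·-9.81) = 117 m
Maximum height = 72.0 + 117 = 189 m

189.4 m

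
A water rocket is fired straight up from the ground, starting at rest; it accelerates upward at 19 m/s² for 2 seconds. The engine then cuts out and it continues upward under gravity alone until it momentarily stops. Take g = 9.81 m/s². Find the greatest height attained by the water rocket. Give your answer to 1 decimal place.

Phase 1 (powered ascent): v₀ = 0 m/s, a = 19 m/s².
v = v₀ + at = 0 + (19)(2) = 38.0 m/s
Δx = v₀t + ½at² = 0·2 + 0.5·19·2² = 38.0 m

Phase 2 (coasting upward): v₀ = 38.0 m/s, a = -9.81 m/s².
v = v₀ + at → t = (0 − 38.0) / -9.81 = 3.87 s
v² = v₀² + 2aΔx → Δx = (0² − 38.0²)/(2·-9.81) = 73.6 m
Maximum height = 38.0 + 73.6 = 112 m

111.6 m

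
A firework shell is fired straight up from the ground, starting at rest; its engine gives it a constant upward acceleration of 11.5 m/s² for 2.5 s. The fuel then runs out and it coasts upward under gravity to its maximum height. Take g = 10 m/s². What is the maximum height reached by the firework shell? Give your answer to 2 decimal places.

77.27 m

Phase 1 (powered ascent): v₀ = 0 m/s, a = 11.5 m/s².
v = v₀ + at = 0 + (11.5)(2.5) = 28.8 m/s
Δx = v₀t + ½at² = 0·2.5 + 0.5·11.5·2.5² = 35.9 m

Phase 2 (coasting upward): v₀ = 28.8 m/s, a = -10 m/s².
v = v₀ + at → t = (0 − 28.8) / -10 = 2.88 s
v² = v₀² + 2aΔx → Δx = (0² − 28.8²)/(2·-10) = 41.3 m
Maximum height = 35.9 + 41.3 = 77.3 m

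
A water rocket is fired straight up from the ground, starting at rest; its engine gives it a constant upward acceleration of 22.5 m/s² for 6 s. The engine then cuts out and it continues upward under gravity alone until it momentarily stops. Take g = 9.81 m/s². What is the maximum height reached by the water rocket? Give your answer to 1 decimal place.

1333.9 m

Phase 1 (powered ascent): v₀ = 0 m/s, a = 22.5 m/s².
v = v₀ + at = 0 + (22.5)(6) = 135 m/s
Δx = v₀t + ½at² = 0·6 + 0.5·22.5·6² = 405 m

Phase 2 (coasting upward): v₀ = 135 m/s, a = -9.81 m/s².
v = v₀ + at → t = (0 − 135) / -9.81 = 13.8 s
v² = v₀² + 2aΔx → Δx = (0² − 135²)/(2·-9.81) = 929 m
Maximum height = 405 + 929 = 1330 m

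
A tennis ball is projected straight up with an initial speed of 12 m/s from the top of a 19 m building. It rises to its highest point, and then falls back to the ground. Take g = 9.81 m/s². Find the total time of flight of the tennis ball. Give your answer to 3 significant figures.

Phase 1 (rising): v₀ = 12.0 m/s, a = -9.81 m/s².
v = v₀ + at → t = (0 − 12.0) / -9.81 = 1.22 s
v² = v₀² + 2aΔx → Δx = (0² − 12.0²)/(2·-9.81) = 7.34 m

Phase 2 (falling): v₀ = 0 m/s, a = -9.81 m/s².
Falls 26.3 m from rest: t = √(2·26.3/9.81) = 2.32 s; v = g·t = 22.7 m/s.
Total time = 1.22 + 2.32 = 3.54 s

3.54 s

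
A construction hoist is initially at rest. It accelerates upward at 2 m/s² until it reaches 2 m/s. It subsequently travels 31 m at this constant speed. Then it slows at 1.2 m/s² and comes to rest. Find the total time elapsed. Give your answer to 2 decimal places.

18.17 s

Phase 1 (accelerating): v₀ = 0 m/s, a = 2 m/s².
v = v₀ + at → t = (2 − 0) / 2 = 1.00 s
v² = v₀² + 2aΔx → Δx = (2² − 0²)/(2·2) = 1.00 m

Phase 2 (constant speed): v₀ = 2.00 m/s, a = 0 m/s².
Constant speed: t = d/v = 31/2.00 = 15.5 s

Phase 3 (decelerating): v₀ = 2.00 m/s, a = -1.2 m/s².
v = v₀ + at → t = (0 − 2.00) / -1.2 = 1.67 s
v² = v₀² + 2aΔx → Δx = (0² − 2.00²)/(2·-1.2) = 1.67 m
Total time = 1.00 + 15.5 + 1.67 = 18.2 s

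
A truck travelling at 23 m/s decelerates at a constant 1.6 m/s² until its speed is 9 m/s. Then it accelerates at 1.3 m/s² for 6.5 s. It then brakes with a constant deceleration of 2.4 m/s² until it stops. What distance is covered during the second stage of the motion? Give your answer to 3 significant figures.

86.0 m

Phase 1 (decelerating): v₀ = 23.0 m/s, a = -1.6 m/s².
v = v₀ + at → t = (9 − 23.0) / -1.6 = 8.75 s
v² = v₀² + 2aΔx → Δx = (9² − 23.0²)/(2·-1.6) = 140 m

Phase 2 (accelerating): v₀ = 9.00 m/s, a = 1.3 m/s².
v = v₀ + at = 9.00 + (1.3)(6.5) = 17.5 m/s
Δx = v₀t + ½at² = 9.00·6.5 + 0.5·1.3·6.5² = 86.0 m
Distance in phase 2 = 86.0 m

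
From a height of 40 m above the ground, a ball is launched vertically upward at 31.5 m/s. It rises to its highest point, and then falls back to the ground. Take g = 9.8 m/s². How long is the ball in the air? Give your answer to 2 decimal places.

7.51 s

Phase 1 (rising): v₀ = 31.5 m/s, a = -9.8 m/s².
v = v₀ + at → t = (0 − 31.5) / -9.8 = 3.21 s
v² = v₀² + 2aΔx → Δx = (0² − 31.5²)/(2·-9.8) = 50.6 m

Phase 2 (falling): v₀ = 0 m/s, a = -9.8 m/s².
Falls 90.6 m from rest: t = √(2·90.6/9.8) = 4.30 s; v = g·t = 42.1 m/s.
Total time = 3.21 + 4.30 = 7.51 s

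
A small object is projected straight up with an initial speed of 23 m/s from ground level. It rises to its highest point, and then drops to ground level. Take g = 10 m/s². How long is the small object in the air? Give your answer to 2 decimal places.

Phase 1 (rising): v₀ = 23.0 m/s, a = -10 m/s².
v = v₀ + at → t = (0 − 23.0) / -10 = 2.30 s
v² = v₀² + 2aΔx → Δx = (0² − 23.0²)/(2·-10) = 26.4 m

Phase 2 (falling): v₀ = 0 m/s, a = -10 m/s².
Falls 26.4 m from rest: t = √(2·26.4/10) = 2.30 s; v = g·t = 23.0 m/s.
Total time = 2.30 + 2.30 = 4.60 s

4.60 s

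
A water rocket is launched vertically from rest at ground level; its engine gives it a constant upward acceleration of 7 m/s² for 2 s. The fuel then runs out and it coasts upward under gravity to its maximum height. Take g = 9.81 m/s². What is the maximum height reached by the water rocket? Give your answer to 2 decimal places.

Phase 1 (powered ascent): v₀ = 0 m/s, a = 7 m/s².
v = v₀ + at = 0 + (7)(2) = 14.0 m/s
Δx = v₀t + ½at² = 0·2 + 0.5·7·2² = 14.0 m

Phase 2 (coasting upward): v₀ = 14.0 m/s, a = -9.81 m/s².
v = v₀ + at → t = (0 − 14.0) / -9.81 = 1.43 s
v² = v₀² + 2aΔx → Δx = (0² − 14.0²)/(2·-9.81) = 9.99 m
Maximum height = 14.0 + 9.99 = 24.0 m

23.99 m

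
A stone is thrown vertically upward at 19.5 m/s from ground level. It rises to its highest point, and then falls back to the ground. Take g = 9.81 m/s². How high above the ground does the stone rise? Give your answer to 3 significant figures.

19.4 m

Phase 1 (rising): v₀ = 19.5 m/s, a = -9.81 m/s².
v = v₀ + at → t = (0 − 19.5) / -9.81 = 1.99 s
v² = v₀² + 2aΔx → Δx = (0² − 19.5²)/(2·-9.81) = 19.4 m
Maximum height = 19.4 m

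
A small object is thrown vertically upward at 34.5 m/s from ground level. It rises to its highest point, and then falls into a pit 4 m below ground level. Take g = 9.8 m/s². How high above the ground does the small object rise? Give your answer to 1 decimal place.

Phase 1 (rising): v₀ = 34.5 m/s, a = -9.8 m/s².
v = v₀ + at → t = (0 − 34.5) / -9.8 = 3.52 s
v² = v₀² + 2aΔx → Δx = (0² − 34.5²)/(2·-9.8) = 60.7 m
Maximum height = 60.7 m

60.7 m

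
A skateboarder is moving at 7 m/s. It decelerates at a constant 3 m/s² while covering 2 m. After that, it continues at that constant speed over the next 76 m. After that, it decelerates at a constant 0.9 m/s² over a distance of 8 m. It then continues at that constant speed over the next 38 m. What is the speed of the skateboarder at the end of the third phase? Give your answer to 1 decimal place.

4.8 m/s

Phase 1 (decelerating): v₀ = 7.00 m/s, a = -3 m/s².
v² = v₀² + 2aΔx = 7.00² + 2·-3·2 = 37.0 → v = 6.08 m/s
t = (v − v₀)/a = (6.08 − 7.00)/-3 = 0.306 s

Phase 2 (constant speed): v₀ = 6.08 m/s, a = 0 m/s².
Constant speed: t = d/v = 76/6.08 = 12.5 s

Phase 3 (decelerating): v₀ = 6.08 m/s, a = -0.9 m/s².
v² = v₀² + 2aΔx = 6.08² + 2·-0.9·8 = 22.6 → v = 4.75 m/s
t = (v − v₀)/a = (4.75 − 6.08)/-0.9 = 1.48 s
Speed at end of phase 3 = 4.75 m/s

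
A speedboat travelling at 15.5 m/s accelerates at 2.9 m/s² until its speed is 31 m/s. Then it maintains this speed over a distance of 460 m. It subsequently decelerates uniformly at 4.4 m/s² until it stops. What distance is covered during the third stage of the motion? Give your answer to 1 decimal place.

109.2 m

Phase 1 (accelerating): v₀ = 15.5 m/s, a = 2.9 m/s².
v = v₀ + at → t = (31 − 15.5) / 2.9 = 5.34 s
v² = v₀² + 2aΔx → Δx = (31² − 15.5²)/(2·2.9) = 124 m

Phase 2 (constant speed): v₀ = 31.0 m/s, a = 0 m/s².
Constant speed: t = d/v = 460/31.0 = 14.8 s

Phase 3 (decelerating): v₀ = 31.0 m/s, a = -4.4 m/s².
v = v₀ + at → t = (0 − 31.0) / -4.4 = 7.05 s
v² = v₀² + 2aΔx → Δx = (0² − 31.0²)/(2·-4.4) = 109 m
Distance in phase 3 = 109 m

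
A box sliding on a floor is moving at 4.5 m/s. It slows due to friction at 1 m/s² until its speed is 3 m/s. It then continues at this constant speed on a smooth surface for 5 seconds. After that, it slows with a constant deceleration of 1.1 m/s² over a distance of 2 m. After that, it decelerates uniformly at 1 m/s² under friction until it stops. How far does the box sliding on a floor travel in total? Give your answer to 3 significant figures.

24.9 m

Phase 1 (decelerating): v₀ = 4.50 m/s, a = -1 m/s².
v = v₀ + at → t = (3 − 4.50) / -1 = 1.50 s
v² = v₀² + 2aΔx → Δx = (3² − 4.50²)/(2·-1) = 5.62 m

Phase 2 (constant speed): v₀ = 3.00 m/s, a = 0 m/s².
v = v₀ + at = 3.00 + (0)(5) = 3.00 m/s
Δx = v₀t + ½at² = 3.00·5 + 0.5·0·5² = 15.0 m

Phase 3 (decelerating): v₀ = 3.00 m/s, a = -1.1 m/s².
v² = v₀² + 2aΔx = 3.00² + 2·-1.1·2 = 4.60 → v = 2.14 m/s
t = (v − v₀)/a = (2.14 − 3.00)/-1.1 = 0.777 s

Phase 4 (decelerating): v₀ = 2.14 m/s, a = -1 m/s².
v = v₀ + at → t = (0 − 2.14) / -1 = 2.14 s
v² = v₀² + 2aΔx → Δx = (0² − 2.14²)/(2·-1) = 2.30 m
Total distance = 5.62 + 15.0 + 2.00 + 2.30 = 24.9 m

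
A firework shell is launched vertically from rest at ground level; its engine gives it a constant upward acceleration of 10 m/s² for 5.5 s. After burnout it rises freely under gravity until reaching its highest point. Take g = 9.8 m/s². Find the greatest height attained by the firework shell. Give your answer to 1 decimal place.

Phase 1 (powered ascent): v₀ = 0 m/s, a = 10 m/s².
v = v₀ + at = 0 + (10)(5.5) = 55.0 m/s
Δx = v₀t + ½at² = 0·5.5 + 0.5·10·5.5² = 151 m

Phase 2 (coasting upward): v₀ = 55.0 m/s, a = -9.8 m/s².
v = v₀ + at → t = (0 − 55.0) / -9.8 = 5.61 s
v² = v₀² + 2aΔx → Δx = (0² − 55.0²)/(2·-9.8) = 154 m
Maximum height = 151 + 154 = 306 m

305.6 m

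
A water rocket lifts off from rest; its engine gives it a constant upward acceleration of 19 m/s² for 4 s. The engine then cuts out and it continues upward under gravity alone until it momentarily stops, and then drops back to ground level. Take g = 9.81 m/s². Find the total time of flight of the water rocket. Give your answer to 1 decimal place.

21.3 s

Phase 1 (powered ascent): v₀ = 0 m/s, a = 19 m/s².
v = v₀ + at = 0 + (19)(4) = 76.0 m/s
Δx = v₀t + ½at² = 0·4 + 0.5·19·4² = 152 m

Phase 2 (coasting upward): v₀ = 76.0 m/s, a = -9.81 m/s².
v = v₀ + at → t = (0 − 76.0) / -9.81 = 7.75 s
v² = v₀² + 2aΔx → Δx = (0² − 76.0²)/(2·-9.81) = 294 m

Phase 3 (free fall): v₀ = 0 m/s, a = -9.81 m/s².
Falls 446 m from rest: t = √(2·446/9.81) = 9.54 s; v = g·t = 93.6 m/s.
Total time = 4.00 + 7.75 + 9.54 = 21.3 s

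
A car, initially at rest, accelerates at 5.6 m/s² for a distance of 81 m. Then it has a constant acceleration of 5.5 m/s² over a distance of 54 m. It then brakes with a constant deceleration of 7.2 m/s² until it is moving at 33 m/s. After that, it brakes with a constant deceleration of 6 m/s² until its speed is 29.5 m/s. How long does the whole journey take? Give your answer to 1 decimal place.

Phase 1 (accelerating): v₀ = 0 m/s, a = 5.6 m/s².
v² = v₀² + 2aΔx = 0² + 2·5.6·81 = 907 → v = 30.1 m/s
t = (v − v₀)/a = (30.1 − 0)/5.6 = 5.38 s

Phase 2 (accelerating): v₀ = 30.1 m/s, a = 5.5 m/s².
v² = v₀² + 2aΔx = 30.1² + 2·5.5·54 = 1500 → v = 38.7 m/s
t = (v − v₀)/a = (38.7 − 30.1)/5.5 = 1.57 s

Phase 3 (decelerating): v₀ = 38.7 m/s, a = -7.2 m/s².
v = v₀ + at → t = (33 − 38.7) / -7.2 = 0.798 s
v² = v₀² + 2aΔx → Δx = (33² − 38.7²)/(2·-7.2) = 28.6 m

Phase 4 (decelerating): v₀ = 33.0 m/s, a = -6 m/s².
v = v₀ + at → t = (29.5 − 33.0) / -6 = 0.583 s
v² = v₀² + 2aΔx → Δx = (29.5² − 33.0²)/(2·-6) = 18.2 m
Total time = 5.38 + 1.57 + 0.798 + 0.583 = 8.33 s

8.3 s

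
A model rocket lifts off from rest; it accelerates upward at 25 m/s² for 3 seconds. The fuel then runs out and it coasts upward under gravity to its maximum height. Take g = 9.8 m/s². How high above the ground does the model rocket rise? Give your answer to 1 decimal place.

399.5 m

Phase 1 (powered ascent): v₀ = 0 m/s, a = 25 m/s².
v = v₀ + at = 0 + (25)(3) = 75.0 m/s
Δx = v₀t + ½at² = 0·3 + 0.5·25·3² = 112 m

Phase 2 (coasting upward): v₀ = 75.0 m/s, a = -9.8 m/s².
v = v₀ + at → t = (0 − 75.0) / -9.8 = 7.65 s
v² = v₀² + 2aΔx → Δx = (0² − 75.0²)/(2·-9.8) = 287 m
Maximum height = 112 + 287 = 399 m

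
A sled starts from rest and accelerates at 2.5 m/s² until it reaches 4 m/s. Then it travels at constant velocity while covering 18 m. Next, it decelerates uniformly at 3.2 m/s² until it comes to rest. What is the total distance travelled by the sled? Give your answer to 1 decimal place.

Phase 1 (accelerating): v₀ = 0 m/s, a = 2.5 m/s².
v = v₀ + at → t = (4 − 0) / 2.5 = 1.60 s
v² = v₀² + 2aΔx → Δx = (4² − 0²)/(2·2.5) = 3.20 m

Phase 2 (constant speed): v₀ = 4.00 m/s, a = 0 m/s².
Constant speed: t = d/v = 18/4.00 = 4.50 s

Phase 3 (decelerating): v₀ = 4.00 m/s, a = -3.2 m/s².
v = v₀ + at → t = (0 − 4.00) / -3.2 = 1.25 s
v² = v₀² + 2aΔx → Δx = (0² − 4.00²)/(2·-3.2) = 2.50 m
Total distance = 3.20 + 18.0 + 2.50 = 23.7 m

23.7 m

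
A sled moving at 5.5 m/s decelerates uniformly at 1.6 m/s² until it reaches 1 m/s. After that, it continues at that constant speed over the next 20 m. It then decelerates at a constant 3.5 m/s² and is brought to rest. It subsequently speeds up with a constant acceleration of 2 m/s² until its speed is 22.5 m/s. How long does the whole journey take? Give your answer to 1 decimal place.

34.3 s

Phase 1 (decelerating): v₀ = 5.50 m/s, a = -1.6 m/s².
v = v₀ + at → t = (1 − 5.50) / -1.6 = 2.81 s
v² = v₀² + 2aΔx → Δx = (1² − 5.50²)/(2·-1.6) = 9.14 m

Phase 2 (constant speed): v₀ = 1.00 m/s, a = 0 m/s².
Constant speed: t = d/v = 20/1.00 = 20.0 s

Phase 3 (decelerating): v₀ = 1.00 m/s, a = -3.5 m/s².
v = v₀ + at → t = (0 − 1.00) / -3.5 = 0.286 s
v² = v₀² + 2aΔx → Δx = (0² − 1.00²)/(2·-3.5) = 0.143 m

Phase 4 (accelerating): v₀ = 0 m/s, a = 2 m/s².
v = v₀ + at → t = (22.5 − 0) / 2 = 11.2 s
v² = v₀² + 2aΔx → Δx = (22.5² − 0²)/(2·2) = 127 m
Total time = 2.81 + 20.0 + 0.286 + 11.2 = 34.3 s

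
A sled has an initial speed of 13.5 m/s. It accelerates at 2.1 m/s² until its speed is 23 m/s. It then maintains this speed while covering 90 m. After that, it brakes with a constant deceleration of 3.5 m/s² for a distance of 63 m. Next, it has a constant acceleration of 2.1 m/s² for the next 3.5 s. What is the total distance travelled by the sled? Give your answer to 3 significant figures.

281 m

Phase 1 (accelerating): v₀ = 13.5 m/s, a = 2.1 m/s².
v = v₀ + at → t = (23 − 13.5) / 2.1 = 4.52 s
v² = v₀² + 2aΔx → Δx = (23² − 13.5²)/(2·2.1) = 82.6 m

Phase 2 (constant speed): v₀ = 23.0 m/s, a = 0 m/s².
Constant speed: t = d/v = 90/23.0 = 3.91 s

Phase 3 (decelerating): v₀ = 23.0 m/s, a = -3.5 m/s².
v² = v₀² + 2aΔx = 23.0² + 2·-3.5·63 = 88.0 → v = 9.38 m/s
t = (v − v₀)/a = (9.38 − 23.0)/-3.5 = 3.89 s

Phase 4 (accelerating): v₀ = 9.38 m/s, a = 2.1 m/s².
v = v₀ + at = 9.38 + (2.1)(3.5) = 16.7 m/s
Δx = v₀t + ½at² = 9.38·3.5 + 0.5·2.1·3.5² = 45.7 m
Total distance = 82.6 + 90.0 + 63.0 + 45.7 = 281 m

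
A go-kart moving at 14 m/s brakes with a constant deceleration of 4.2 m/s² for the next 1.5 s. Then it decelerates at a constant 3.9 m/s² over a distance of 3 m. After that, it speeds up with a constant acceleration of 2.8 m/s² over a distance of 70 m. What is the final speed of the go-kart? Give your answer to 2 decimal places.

20.69 m/s

Phase 1 (decelerating): v₀ = 14.0 m/s, a = -4.2 m/s².
v = v₀ + at = 14.0 + (-4.2)(1.5) = 7.70 m/s
Δx = v₀t + ½at² = 14.0·1.5 + 0.5·-4.2·1.5² = 16.3 m

Phase 2 (decelerating): v₀ = 7.70 m/s, a = -3.9 m/s².
v² = v₀² + 2aΔx = 7.70² + 2·-3.9·3 = 35.9 → v = 5.99 m/s
t = (v − v₀)/a = (5.99 − 7.70)/-3.9 = 0.438 s

Phase 3 (accelerating): v₀ = 5.99 m/s, a = 2.8 m/s².
v² = v₀² + 2aΔx = 5.99² + 2·2.8·70 = 428 → v = 20.7 m/s
t = (v − v₀)/a = (20.7 − 5.99)/2.8 = 5.25 s
Final speed = 20.7 m/s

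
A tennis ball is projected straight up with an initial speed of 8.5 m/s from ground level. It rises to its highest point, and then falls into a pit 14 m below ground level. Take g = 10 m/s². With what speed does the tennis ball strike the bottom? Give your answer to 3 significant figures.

Phase 1 (rising): v₀ = 8.50 m/s, a = -10 m/s².
v = v₀ + at → t = (0 − 8.50) / -10 = 0.850 s
v² = v₀² + 2aΔx → Δx = (0² − 8.50²)/(2·-10) = 3.61 m

Phase 2 (falling): v₀ = 0 m/s, a = -10 m/s².
Falls 17.6 m from rest: t = √(2·17.6/10) = 1.88 s; v = g·t = 18.8 m/s.
Final speed = 18.8 m/s

18.8 m/s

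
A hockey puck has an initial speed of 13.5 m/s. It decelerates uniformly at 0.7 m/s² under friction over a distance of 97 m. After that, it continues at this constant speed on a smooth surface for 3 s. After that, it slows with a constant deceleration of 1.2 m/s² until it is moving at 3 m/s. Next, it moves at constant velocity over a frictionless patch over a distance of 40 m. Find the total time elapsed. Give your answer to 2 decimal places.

29.06 s

Phase 1 (decelerating): v₀ = 13.5 m/s, a = -0.7 m/s².
v² = v₀² + 2aΔx = 13.5² + 2·-0.7·97 = 46.5 → v = 6.82 m/s
t = (v − v₀)/a = (6.82 − 13.5)/-0.7 = 9.55 s

Phase 2 (constant speed): v₀ = 6.82 m/s, a = 0 m/s².
v = v₀ + at = 6.82 + (0)(3) = 6.82 m/s
Δx = v₀t + ½at² = 6.82·3 + 0.5·0·3² = 20.4 m

Phase 3 (decelerating): v₀ = 6.82 m/s, a = -1.2 m/s².
v = v₀ + at → t = (3 − 6.82) / -1.2 = 3.18 s
v² = v₀² + 2aΔx → Δx = (3² − 6.82²)/(2·-1.2) = 15.6 m

Phase 4 (constant speed): v₀ = 3.00 m/s, a = 0 m/s².
Constant speed: t = d/v = 40/3.00 = 13.3 s
Total time = 9.55 + 3.00 + 3.18 + 13.3 = 29.1 s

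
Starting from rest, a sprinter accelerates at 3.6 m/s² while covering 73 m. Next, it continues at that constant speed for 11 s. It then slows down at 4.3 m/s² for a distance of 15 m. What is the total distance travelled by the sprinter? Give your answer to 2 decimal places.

Phase 1 (accelerating): v₀ = 0 m/s, a = 3.6 m/s².
v² = v₀² + 2aΔx = 0² + 2·3.6·73 = 526 → v = 22.9 m/s
t = (v − v₀)/a = (22.9 − 0)/3.6 = 6.37 s

Phase 2 (constant speed): v₀ = 22.9 m/s, a = 0 m/s².
v = v₀ + at = 22.9 + (0)(11) = 22.9 m/s
Δx = v₀t + ½at² = 22.9·11 + 0.5·0·11² = 252 m

Phase 3 (decelerating): v₀ = 22.9 m/s, a = -4.3 m/s².
v² = v₀² + 2aΔx = 22.9² + 2·-4.3·15 = 397 → v = 19.9 m/s
t = (v − v₀)/a = (19.9 − 22.9)/-4.3 = 0.700 s
Total distance = 73.0 + 252 + 15.0 = 340 m

340.19 m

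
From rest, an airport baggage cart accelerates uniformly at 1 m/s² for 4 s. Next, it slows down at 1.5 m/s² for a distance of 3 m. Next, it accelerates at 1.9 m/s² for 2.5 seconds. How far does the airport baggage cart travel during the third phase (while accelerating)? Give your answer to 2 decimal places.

Phase 1 (accelerating): v₀ = 0 m/s, a = 1 m/s².
v = v₀ + at = 0 + (1)(4) = 4.00 m/s
Δx = v₀t + ½at² = 0·4 + 0.5·1·4² = 8.00 m

Phase 2 (decelerating): v₀ = 4.00 m/s, a = -1.5 m/s².
v² = v₀² + 2aΔx = 4.00² + 2·-1.5·3 = 7.00 → v = 2.65 m/s
t = (v − v₀)/a = (2.65 − 4.00)/-1.5 = 0.903 s

Phase 3 (accelerating): v₀ = 2.65 m/s, a = 1.9 m/s².
v = v₀ + at = 2.65 + (1.9)(2.5) = 7.40 m/s
Δx = v₀t + ½at² = 2.65·2.5 + 0.5·1.9·2.5² = 12.6 m
Distance in phase 3 = 12.6 m

12.55 m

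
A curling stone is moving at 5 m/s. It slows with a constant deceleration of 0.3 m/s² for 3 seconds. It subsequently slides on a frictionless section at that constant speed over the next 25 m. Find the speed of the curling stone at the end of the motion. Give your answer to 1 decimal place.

4.1 m/s

Phase 1 (decelerating): v₀ = 5.00 m/s, a = -0.3 m/s².
v = v₀ + at = 5.00 + (-0.3)(3) = 4.10 m/s
Δx = v₀t + ½at² = 5.00·3 + 0.5·-0.3·3² = 13.7 m

Phase 2 (constant speed): v₀ = 4.10 m/s, a = 0 m/s².
Constant speed: t = d/v = 25/4.10 = 6.10 s
Final speed = 4.10 m/s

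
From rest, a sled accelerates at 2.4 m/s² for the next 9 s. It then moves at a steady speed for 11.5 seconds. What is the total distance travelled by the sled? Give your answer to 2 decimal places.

345.60 m

Phase 1 (accelerating): v₀ = 0 m/s, a = 2.4 m/s².
v = v₀ + at = 0 + (2.4)(9) = 21.6 m/s
Δx = v₀t + ½at² = 0·9 + 0.5·2.4·9² = 97.2 m

Phase 2 (constant speed): v₀ = 21.6 m/s, a = 0 m/s².
v = v₀ + at = 21.6 + (0)(11.5) = 21.6 m/s
Δx = v₀t + ½at² = 21.6·11.5 + 0.5·0·11.5² = 248 m
Total distance = 97.2 + 248 = 346 m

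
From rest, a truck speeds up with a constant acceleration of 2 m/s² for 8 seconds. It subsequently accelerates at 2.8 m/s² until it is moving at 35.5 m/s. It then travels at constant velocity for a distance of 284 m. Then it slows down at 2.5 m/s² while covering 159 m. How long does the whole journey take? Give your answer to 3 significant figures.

28.5 s

Phase 1 (accelerating): v₀ = 0 m/s, a = 2 m/s².
v = v₀ + at = 0 + (2)(8) = 16.0 m/s
Δx = v₀t + ½at² = 0·8 + 0.5·2·8² = 64.0 m

Phase 2 (accelerating): v₀ = 16.0 m/s, a = 2.8 m/s².
v = v₀ + at → t = (35.5 − 16.0) / 2.8 = 6.96 s
v² = v₀² + 2aΔx → Δx = (35.5² − 16.0²)/(2·2.8) = 179 m

Phase 3 (constant speed): v₀ = 35.5 m/s, a = 0 m/s².
Constant speed: t = d/v = 284/35.5 = 8.00 s

Phase 4 (decelerating): v₀ = 35.5 m/s, a = -2.5 m/s².
v² = v₀² + 2aΔx = 35.5² + 2·-2.5·159 = 465 → v = 21.6 m/s
t = (v − v₀)/a = (21.6 − 35.5)/-2.5 = 5.57 s
Total time = 8.00 + 6.96 + 8.00 + 5.57 = 28.5 s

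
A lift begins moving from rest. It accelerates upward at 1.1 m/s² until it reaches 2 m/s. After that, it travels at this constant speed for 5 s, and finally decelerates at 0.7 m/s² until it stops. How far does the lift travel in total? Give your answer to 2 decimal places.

14.68 m

Phase 1 (accelerating): v₀ = 0 m/s, a = 1.1 m/s².
v = v₀ + at → t = (2 − 0) / 1.1 = 1.82 s
v² = v₀² + 2aΔx → Δx = (2² − 0²)/(2·1.1) = 1.82 m

Phase 2 (constant speed): v₀ = 2.00 m/s, a = 0 m/s².
v = v₀ + at = 2.00 + (0)(5) = 2.00 m/s
Δx = v₀t + ½at² = 2.00·5 + 0.5·0·5² = 10.0 m

Phase 3 (decelerating): v₀ = 2.00 m/s, a = -0.7 m/s².
v = v₀ + at → t = (0 − 2.00) / -0.7 = 2.86 s
v² = v₀² + 2aΔx → Δx = (0² − 2.00²)/(2·-0.7) = 2.86 m
Total distance = 1.82 + 10.0 + 2.86 = 14.7 m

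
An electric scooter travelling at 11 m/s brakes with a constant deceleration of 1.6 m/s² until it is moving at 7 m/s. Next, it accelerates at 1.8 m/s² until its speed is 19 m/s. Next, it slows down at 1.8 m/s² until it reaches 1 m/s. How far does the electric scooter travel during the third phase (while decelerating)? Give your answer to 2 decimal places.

100.00 m

Phase 1 (decelerating): v₀ = 11.0 m/s, a = -1.6 m/s².
v = v₀ + at → t = (7 − 11.0) / -1.6 = 2.50 s
v² = v₀² + 2aΔx → Δx = (7² − 11.0²)/(2·-1.6) = 22.5 m

Phase 2 (accelerating): v₀ = 7.00 m/s, a = 1.8 m/s².
v = v₀ + at → t = (19 − 7.00) / 1.8 = 6.67 s
v² = v₀² + 2aΔx → Δx = (19² − 7.00²)/(2·1.8) = 86.7 m

Phase 3 (decelerating): v₀ = 19.0 m/s, a = -1.8 m/s².
v = v₀ + at → t = (1 − 19.0) / -1.8 = 10.0 s
v² = v₀² + 2aΔx → Δx = (1² − 19.0²)/(2·-1.8) = 100 m
Distance in phase 3 = 100 m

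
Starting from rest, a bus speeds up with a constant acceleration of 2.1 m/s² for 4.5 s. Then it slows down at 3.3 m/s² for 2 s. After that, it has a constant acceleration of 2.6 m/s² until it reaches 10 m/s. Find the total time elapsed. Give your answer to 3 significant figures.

Phase 1 (accelerating): v₀ = 0 m/s, a = 2.1 m/s².
v = v₀ + at = 0 + (2.1)(4.5) = 9.45 m/s
Δx = v₀t + ½at² = 0·4.5 + 0.5·2.1·4.5² = 21.3 m

Phase 2 (decelerating): v₀ = 9.45 m/s, a = -3.3 m/s².
v = v₀ + at = 9.45 + (-3.3)(2) = 2.85 m/s
Δx = v₀t + ½at² = 9.45·2 + 0.5·-3.3·2² = 12.3 m

Phase 3 (accelerating): v₀ = 2.85 m/s, a = 2.6 m/s².
v = v₀ + at → t = (10 − 2.85) / 2.6 = 2.75 s
v² = v₀² + 2aΔx → Δx = (10² − 2.85²)/(2·2.6) = 17.7 m
Total time = 4.50 + 2.00 + 2.75 = 9.25 s

9.25 s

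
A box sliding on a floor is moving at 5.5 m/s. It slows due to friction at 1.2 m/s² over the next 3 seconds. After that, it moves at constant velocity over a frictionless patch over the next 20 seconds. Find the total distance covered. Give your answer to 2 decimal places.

Phase 1 (decelerating): v₀ = 5.50 m/s, a = -1.2 m/s².
v = v₀ + at = 5.50 + (-1.2)(3) = 1.90 m/s
Δx = v₀t + ½at² = 5.50·3 + 0.5·-1.2·3² = 11.1 m

Phase 2 (constant speed): v₀ = 1.90 m/s, a = 0 m/s².
v = v₀ + at = 1.90 + (0)(20) = 1.90 m/s
Δx = v₀t + ½at² = 1.90·20 + 0.5·0·20² = 38.0 m
Total distance = 11.1 + 38.0 = 49.1 m

49.10 m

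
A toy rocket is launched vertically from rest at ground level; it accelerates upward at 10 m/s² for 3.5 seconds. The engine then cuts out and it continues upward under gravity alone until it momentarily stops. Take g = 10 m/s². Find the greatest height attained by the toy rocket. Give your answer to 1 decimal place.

122.5 m

Phase 1 (powered ascent): v₀ = 0 m/s, a = 10 m/s².
v = v₀ + at = 0 + (10)(3.5) = 35.0 m/s
Δx = v₀t + ½at² = 0·3.5 + 0.5·10·3.5² = 61.2 m

Phase 2 (coasting upward): v₀ = 35.0 m/s, a = -10 m/s².
v = v₀ + at → t = (0 − 35.0) / -10 = 3.50 s
v² = v₀² + 2aΔx → Δx = (0² − 35.0²)/(2·-10) = 61.2 m
Maximum height = 61.2 + 61.2 = 122 m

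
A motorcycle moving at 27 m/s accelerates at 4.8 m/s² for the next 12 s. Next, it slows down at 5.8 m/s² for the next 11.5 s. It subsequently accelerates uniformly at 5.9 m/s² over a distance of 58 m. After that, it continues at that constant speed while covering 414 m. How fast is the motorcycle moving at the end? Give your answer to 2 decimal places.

Phase 1 (accelerating): v₀ = 27.0 m/s, a = 4.8 m/s².
v = v₀ + at = 27.0 + (4.8)(12) = 84.6 m/s
Δx = v₀t + ½at² = 27.0·12 + 0.5·4.8·12² = 670 m

Phase 2 (decelerating): v₀ = 84.6 m/s, a = -5.8 m/s².
v = v₀ + at = 84.6 + (-5.8)(11.5) = 17.9 m/s
Δx = v₀t + ½at² = 84.6·11.5 + 0.5·-5.8·11.5² = 589 m

Phase 3 (accelerating): v₀ = 17.9 m/s, a = 5.9 m/s².
v² = v₀² + 2aΔx = 17.9² + 2·5.9·58 = 1000 → v = 31.7 m/s
t = (v − v₀)/a = (31.7 − 17.9)/5.9 = 2.34 s

Phase 4 (constant speed): v₀ = 31.7 m/s, a = 0 m/s².
Constant speed: t = d/v = 414/31.7 = 13.1 s
Final speed = 31.7 m/s

31.70 m/s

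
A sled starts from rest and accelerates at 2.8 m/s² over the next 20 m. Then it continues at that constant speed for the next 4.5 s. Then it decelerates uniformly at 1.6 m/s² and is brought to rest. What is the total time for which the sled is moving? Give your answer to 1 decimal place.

Phase 1 (accelerating): v₀ = 0 m/s, a = 2.8 m/s².
v² = v₀² + 2aΔx = 0² + 2·2.8·20 = 112 → v = 10.6 m/s
t = (v − v₀)/a = (10.6 − 0)/2.8 = 3.78 s

Phase 2 (constant speed): v₀ = 10.6 m/s, a = 0 m/s².
v = v₀ + at = 10.6 + (0)(4.5) = 10.6 m/s
Δx = v₀t + ½at² = 10.6·4.5 + 0.5·0·4.5² = 47.6 m

Phase 3 (decelerating): v₀ = 10.6 m/s, a = -1.6 m/s².
v = v₀ + at → t = (0 − 10.6) / -1.6 = 6.61 s
v² = v₀² + 2aΔx → Δx = (0² − 10.6²)/(2·-1.6) = 35.0 m
Total time = 3.78 + 4.50 + 6.61 = 14.9 s

14.9 s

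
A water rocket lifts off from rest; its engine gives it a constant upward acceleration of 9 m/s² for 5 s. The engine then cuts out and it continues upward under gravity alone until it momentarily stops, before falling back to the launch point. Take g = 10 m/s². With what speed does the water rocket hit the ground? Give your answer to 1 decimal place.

Phase 1 (powered ascent): v₀ = 0 m/s, a = 9 m/s².
v = v₀ + at = 0 + (9)(5) = 45.0 m/s
Δx = v₀t + ½at² = 0·5 + 0.5·9·5² = 112 m

Phase 2 (coasting upward): v₀ = 45.0 m/s, a = -10 m/s².
v = v₀ + at → t = (0 − 45.0) / -10 = 4.50 s
v² = v₀² + 2aΔx → Δx = (0² − 45.0²)/(2·-10) = 101 m

Phase 3 (free fall): v₀ = 0 m/s, a = -10 m/s².
Falls 214 m from rest: t = √(2·214/10) = 6.54 s; v = g·t = 65.4 m/s.
Impact speed = 65.4 m/s

65.4 m/s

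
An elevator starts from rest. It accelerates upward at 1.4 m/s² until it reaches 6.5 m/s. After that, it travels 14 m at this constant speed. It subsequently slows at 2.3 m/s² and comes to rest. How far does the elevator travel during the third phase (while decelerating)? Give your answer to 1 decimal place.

Phase 1 (accelerating): v₀ = 0 m/s, a = 1.4 m/s².
v = v₀ + at → t = (6.5 − 0) / 1.4 = 4.64 s
v² = v₀² + 2aΔx → Δx = (6.5² − 0²)/(2·1.4) = 15.1 m

Phase 2 (constant speed): v₀ = 6.50 m/s, a = 0 m/s².
Constant speed: t = d/v = 14/6.50 = 2.15 s

Phase 3 (decelerating): v₀ = 6.50 m/s, a = -2.3 m/s².
v = v₀ + at → t = (0 − 6.50) / -2.3 = 2.83 s
v² = v₀² + 2aΔx → Δx = (0² − 6.50²)/(2·-2.3) = 9.18 m
Distance in phase 3 = 9.18 m

9.2 m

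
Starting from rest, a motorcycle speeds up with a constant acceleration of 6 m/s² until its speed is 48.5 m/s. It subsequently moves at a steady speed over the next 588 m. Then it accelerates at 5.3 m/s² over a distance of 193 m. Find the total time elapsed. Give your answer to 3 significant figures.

23.6 s

Phase 1 (accelerating): v₀ = 0 m/s, a = 6 m/s².
v = v₀ + at → t = (48.5 − 0) / 6 = 8.08 s
v² = v₀² + 2aΔx → Δx = (48.5² − 0²)/(2·6) = 196 m

Phase 2 (constant speed): v₀ = 48.5 m/s, a = 0 m/s².
Constant speed: t = d/v = 588/48.5 = 12.1 s

Phase 3 (accelerating): v₀ = 48.5 m/s, a = 5.3 m/s².
v² = v₀² + 2aΔx = 48.5² + 2·5.3·193 = 4400 → v = 66.3 m/s
t = (v − v₀)/a = (66.3 − 48.5)/5.3 = 3.36 s
Total time = 8.08 + 12.1 + 3.36 = 23.6 s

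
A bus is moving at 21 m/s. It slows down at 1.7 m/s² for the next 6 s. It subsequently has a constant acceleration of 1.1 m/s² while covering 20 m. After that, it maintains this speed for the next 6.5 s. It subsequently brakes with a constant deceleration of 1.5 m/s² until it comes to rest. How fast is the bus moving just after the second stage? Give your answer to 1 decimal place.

Phase 1 (decelerating): v₀ = 21.0 m/s, a = -1.7 m/s².
v = v₀ + at = 21.0 + (-1.7)(6) = 10.8 m/s
Δx = v₀t + ½at² = 21.0·6 + 0.5·-1.7·6² = 95.4 m

Phase 2 (accelerating): v₀ = 10.8 m/s, a = 1.1 m/s².
v² = v₀² + 2aΔx = 10.8² + 2·1.1·20 = 161 → v = 12.7 m/s
t = (v − v₀)/a = (12.7 − 10.8)/1.1 = 1.70 s
Speed at end of phase 2 = 12.7 m/s

12.7 m/s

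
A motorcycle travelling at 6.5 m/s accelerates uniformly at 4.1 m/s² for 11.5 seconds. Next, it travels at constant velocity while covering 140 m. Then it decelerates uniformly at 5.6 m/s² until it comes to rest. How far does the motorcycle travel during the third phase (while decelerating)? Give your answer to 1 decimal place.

Phase 1 (accelerating): v₀ = 6.50 m/s, a = 4.1 m/s².
v = v₀ + at = 6.50 + (4.1)(11.5) = 53.6 m/s
Δx = v₀t + ½at² = 6.50·11.5 + 0.5·4.1·11.5² = 346 m

Phase 2 (constant speed): v₀ = 53.6 m/s, a = 0 m/s².
Constant speed: t = d/v = 140/53.6 = 2.61 s

Phase 3 (decelerating): v₀ = 53.6 m/s, a = -5.6 m/s².
v = v₀ + at → t = (0 − 53.6) / -5.6 = 9.58 s
v² = v₀² + 2aΔx → Δx = (0² − 53.6²)/(2·-5.6) = 257 m
Distance in phase 3 = 257 m

257.0 m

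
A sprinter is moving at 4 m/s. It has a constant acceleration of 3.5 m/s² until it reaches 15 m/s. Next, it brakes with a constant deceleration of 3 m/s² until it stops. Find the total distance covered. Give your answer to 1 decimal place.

67.4 m

Phase 1 (accelerating): v₀ = 4.00 m/s, a = 3.5 m/s².
v = v₀ + at → t = (15 − 4.00) / 3.5 = 3.14 s
v² = v₀² + 2aΔx → Δx = (15² − 4.00²)/(2·3.5) = 29.9 m

Phase 2 (decelerating): v₀ = 15.0 m/s, a = -3 m/s².
v = v₀ + at → t = (0 − 15.0) / -3 = 5.00 s
v² = v₀² + 2aΔx → Δx = (0² − 15.0²)/(2·-3) = 37.5 m
Total distance = 29.9 + 37.5 = 67.4 m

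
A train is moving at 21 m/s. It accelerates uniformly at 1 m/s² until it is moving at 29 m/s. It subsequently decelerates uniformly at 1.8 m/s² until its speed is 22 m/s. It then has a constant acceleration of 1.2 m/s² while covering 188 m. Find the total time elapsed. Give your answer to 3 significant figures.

Phase 1 (accelerating): v₀ = 21.0 m/s, a = 1 m/s².
v = v₀ + at → t = (29 − 21.0) / 1 = 8.00 s
v² = v₀² + 2aΔx → Δx = (29² − 21.0²)/(2·1) = 200 m

Phase 2 (decelerating): v₀ = 29.0 m/s, a = -1.8 m/s².
v = v₀ + at → t = (22 − 29.0) / -1.8 = 3.89 s
v² = v₀² + 2aΔx → Δx = (22² − 29.0²)/(2·-1.8) = 99.2 m

Phase 3 (accelerating): v₀ = 22.0 m/s, a = 1.2 m/s².
v² = v₀² + 2aΔx = 22.0² + 2·1.2·188 = 935 → v = 30.6 m/s
t = (v − v₀)/a = (30.6 − 22.0)/1.2 = 7.15 s
Total time = 8.00 + 3.89 + 7.15 = 19.0 s

19.0 s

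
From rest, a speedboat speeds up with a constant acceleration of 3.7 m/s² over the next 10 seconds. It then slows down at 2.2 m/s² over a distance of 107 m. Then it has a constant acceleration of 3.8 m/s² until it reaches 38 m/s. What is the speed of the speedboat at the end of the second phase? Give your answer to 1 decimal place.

Phase 1 (accelerating): v₀ = 0 m/s, a = 3.7 m/s².
v = v₀ + at = 0 + (3.7)(10) = 37.0 m/s
Δx = v₀t + ½at² = 0·10 + 0.5·3.7·10² = 185 m

Phase 2 (decelerating): v₀ = 37.0 m/s, a = -2.2 m/s².
v² = v₀² + 2aΔx = 37.0² + 2·-2.2·107 = 898 → v = 30.0 m/s
t = (v − v₀)/a = (30.0 − 37.0)/-2.2 = 3.20 s
Speed at end of phase 2 = 30.0 m/s

30.0 m/s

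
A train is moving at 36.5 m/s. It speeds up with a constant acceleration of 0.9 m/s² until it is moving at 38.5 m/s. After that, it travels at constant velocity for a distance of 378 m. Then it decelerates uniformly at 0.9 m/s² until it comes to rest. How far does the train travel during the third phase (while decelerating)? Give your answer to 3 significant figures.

823 m

Phase 1 (accelerating): v₀ = 36.5 m/s, a = 0.9 m/s².
v = v₀ + at → t = (38.5 − 36.5) / 0.9 = 2.22 s
v² = v₀² + 2aΔx → Δx = (38.5² − 36.5²)/(2·0.9) = 83.3 m

Phase 2 (constant speed): v₀ = 38.5 m/s, a = 0 m/s².
Constant speed: t = d/v = 378/38.5 = 9.82 s

Phase 3 (decelerating): v₀ = 38.5 m/s, a = -0.9 m/s².
v = v₀ + at → t = (0 − 38.5) / -0.9 = 42.8 s
v² = v₀² + 2aΔx → Δx = (0² − 38.5²)/(2·-0.9) = 823 m
Distance in phase 3 = 823 m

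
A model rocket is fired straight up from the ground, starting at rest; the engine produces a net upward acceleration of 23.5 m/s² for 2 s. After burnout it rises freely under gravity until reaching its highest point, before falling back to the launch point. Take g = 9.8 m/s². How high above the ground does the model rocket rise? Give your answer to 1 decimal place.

Phase 1 (powered ascent): v₀ = 0 m/s, a = 23.5 m/s².
v = v₀ + at = 0 + (23.5)(2) = 47.0 m/s
Δx = v₀t + ½at² = 0·2 + 0.5·23.5·2² = 47.0 m

Phase 2 (coasting upward): v₀ = 47.0 m/s, a = -9.8 m/s².
v = v₀ + at → t = (0 − 47.0) / -9.8 = 4.80 s
v² = v₀² + 2aΔx → Δx = (0² − 47.0²)/(2·-9.8) = 113 m
Maximum height = 47.0 + 113 = 160 m

159.7 m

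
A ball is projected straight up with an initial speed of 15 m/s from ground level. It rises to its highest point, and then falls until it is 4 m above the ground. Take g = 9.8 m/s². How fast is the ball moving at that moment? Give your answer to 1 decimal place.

12.1 m/s

Phase 1 (rising): v₀ = 15.0 m/s, a = -9.8 m/s².
v = v₀ + at → t = (0 − 15.0) / -9.8 = 1.53 s
v² = v₀² + 2aΔx → Δx = (0² − 15.0²)/(2·-9.8) = 11.5 m

Phase 2 (falling): v₀ = 0 m/s, a = -9.8 m/s².
Falls 7.48 m from rest: t = √(2·7.48/9.8) = 1.24 s; v = g·t = 12.1 m/s.
Final speed = 12.1 m/s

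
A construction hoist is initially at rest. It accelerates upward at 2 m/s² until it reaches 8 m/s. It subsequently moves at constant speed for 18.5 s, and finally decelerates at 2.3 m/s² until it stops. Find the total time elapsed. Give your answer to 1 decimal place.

26.0 s

Phase 1 (accelerating): v₀ = 0 m/s, a = 2 m/s².
v = v₀ + at → t = (8 − 0) / 2 = 4.00 s
v² = v₀² + 2aΔx → Δx = (8² − 0²)/(2·2) = 16.0 m

Phase 2 (constant speed): v₀ = 8.00 m/s, a = 0 m/s².
v = v₀ + at = 8.00 + (0)(18.5) = 8.00 m/s
Δx = v₀t + ½at² = 8.00·18.5 + 0.5·0·18.5² = 148 m

Phase 3 (decelerating): v₀ = 8.00 m/s, a = -2.3 m/s².
v = v₀ + at → t = (0 − 8.00) / -2.3 = 3.48 s
v² = v₀² + 2aΔx → Δx = (0² − 8.00²)/(2·-2.3) = 13.9 m
Total time = 4.00 + 18.5 + 3.48 = 26.0 s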